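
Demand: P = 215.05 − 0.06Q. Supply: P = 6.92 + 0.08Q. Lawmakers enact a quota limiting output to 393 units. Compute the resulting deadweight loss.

83723.83

Competitive equilibrium: 215.05 − 0.06Q = 6.92 + 0.08Q → Q* = 1486.6429, P* = 125.8514.
At Q = 393: demand price = 215.05 − 0.06·393 = 191.47; supply price = 6.92 + 0.08·393 = 38.36.
ΔQ = 1486.6429 − 393 = 1093.6429; wedge = 191.47 − 38.36 = 153.11.
Welfare loss = ½ × 1093.6429 × 153.11 = 83723.83.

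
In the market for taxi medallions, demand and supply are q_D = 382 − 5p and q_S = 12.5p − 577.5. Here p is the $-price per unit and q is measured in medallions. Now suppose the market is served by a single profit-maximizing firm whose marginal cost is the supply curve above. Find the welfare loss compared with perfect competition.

$282.75

In inverse form: demand p = 76.4 − 0.2q, supply p = 46.2 + 0.08q.
Competitive equilibrium: 76.4 − 0.2q = 46.2 + 0.08q → q* = 107.8571, p* = 54.8286.
Marginal revenue: MR = 76.4 − 0.4q. Set MR = MC: 76.4 − 0.4q = 46.2 + 0.08q → q_m = 62.9167.
Price p_m = 76.4 − 0.2·62.9167 = 63.8167; MC(q_m) = 46.2 + 0.08·62.9167 = 51.2333.
Competitive q* = 107.8571, so Δq = 44.9404; wedge = 63.8167 − 51.2333 = 12.5834.
DWL = ½ × 44.9404 × 12.5834 = $282.75.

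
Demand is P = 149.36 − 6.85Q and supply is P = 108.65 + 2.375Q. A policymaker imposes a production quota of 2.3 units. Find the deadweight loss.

Competitive equilibrium: 149.36 − 6.85Q = 108.65 + 2.375Q → Q* = 4.413, P* = 119.1309.
At Q = 2.3: demand price = 149.36 − 6.85·2.3 = 133.605; supply price = 108.65 + 2.375·2.3 = 114.1125.
ΔQ = 4.413 − 2.3 = 2.113; wedge = 133.605 − 114.1125 = 19.4925.
The triangle = ½ × 2.113 × 19.4925 = 20.59.

20.59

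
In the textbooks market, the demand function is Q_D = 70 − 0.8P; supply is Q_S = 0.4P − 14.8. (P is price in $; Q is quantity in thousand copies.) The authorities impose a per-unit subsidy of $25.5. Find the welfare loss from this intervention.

$86.70 thousand

In inverse form: demand P = 87.5 − 1.25Q, supply P = 37 + 2.5Q.
Competitive equilibrium: 87.5 − 1.25Q = 37 + 2.5Q → Q* = 13.4667, P* = 70.6667.
The subsidy lowers effective supply by 25.5: P = 11.5 + 2.5Q.
New quantity: 87.5 − 1.25Q = 11.5 + 2.5Q → Q' = 20.2667.
Overproduction ΔQ = 20.2667 − 13.4667 = 6.8; wedge = subsidy = 25.5.
DWL = ½ × 6.8 × 25.5 = $86.70 thousand.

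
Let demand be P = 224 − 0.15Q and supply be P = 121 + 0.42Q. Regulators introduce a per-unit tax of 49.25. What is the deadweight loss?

Competitive equilibrium: 224 − 0.15Q = 121 + 0.42Q → Q* = 180.7018, P* = 196.8947.
With the tax, the buyer price exceeds the seller price by 49.25: (224 − 0.15Q) − (121 + 0.42Q) = 49.25 → Q' = 94.2982.
ΔQ = 180.7018 − 94.2982 = 86.4036; the wedge equals the tax, 49.25.
Welfare loss = ½ × 86.4036 × 49.25 = 2127.69.

2127.69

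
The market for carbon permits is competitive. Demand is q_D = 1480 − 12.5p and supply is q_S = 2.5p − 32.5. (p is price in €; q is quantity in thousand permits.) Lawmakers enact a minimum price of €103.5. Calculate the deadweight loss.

€266.67 thousand

In inverse form: demand p = 118.4 − 0.08q, supply p = 13 + 0.4q.
Competitive equilibrium: 118.4 − 0.08q = 13 + 0.4q → q* = 219.5833, p* = 100.8333.
At the floor p = 103.5, quantity demanded = (118.4 − 103.5)/0.08 = 186.25.
Sellers' marginal cost at q' = 186.25: 13 + 0.4·186.25 = 87.5.
Δq = 219.5833 − 186.25 = 33.3333; wedge = 103.5 − 87.5 = 16.
DWL = ½ × 33.3333 × 16 = €266.67 thousand.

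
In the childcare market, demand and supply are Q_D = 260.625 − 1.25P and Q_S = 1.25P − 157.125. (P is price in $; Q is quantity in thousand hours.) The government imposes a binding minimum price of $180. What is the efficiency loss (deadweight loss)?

$208.01 thousand

In inverse form: demand P = 208.5 − 0.8Q, supply P = 125.7 + 0.8Q.
Competitive equilibrium: 208.5 − 0.8Q = 125.7 + 0.8Q → Q* = 51.75, P* = 167.1.
At the floor P = 180, quantity demanded = (208.5 − 180)/0.8 = 35.625.
Sellers' marginal cost at Q' = 35.625: 125.7 + 0.8·35.625 = 154.2.
ΔQ = 51.75 − 35.625 = 16.125; wedge = 180 − 154.2 = 25.8.
Welfare loss = ½ × 16.125 × 25.8 = $208.01 thousand.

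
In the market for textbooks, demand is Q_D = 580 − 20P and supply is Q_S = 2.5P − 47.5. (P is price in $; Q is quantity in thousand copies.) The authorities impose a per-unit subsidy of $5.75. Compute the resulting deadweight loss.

$36.74 thousand

In inverse form: demand P = 29 − 0.05Q, supply P = 19 + 0.4Q.
Competitive equilibrium: 29 − 0.05Q = 19 + 0.4Q → Q* = 22.2222, P* = 27.8889.
The subsidy lowers effective supply by 5.75: P = 13.25 + 0.4Q.
New quantity: 29 − 0.05Q = 13.25 + 0.4Q → Q' = 35.
Overproduction ΔQ = 35 − 22.2222 = 12.7778; wedge = subsidy = 5.75.
DWL = ½ × 12.7778 × 5.75 = $36.74 thousand.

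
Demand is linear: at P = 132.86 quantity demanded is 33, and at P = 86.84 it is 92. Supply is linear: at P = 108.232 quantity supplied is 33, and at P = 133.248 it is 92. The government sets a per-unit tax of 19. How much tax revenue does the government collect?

715.81

Demand slope = (86.84 − 132.86)/(92 − 33) = −0.78, so P = 158.6 − 0.78Q.
Supply slope = (133.248 − 108.232)/(92 − 33) = 0.424, so P = 94.24 + 0.424Q.
Competitive equilibrium: 158.6 − 0.78Q = 94.24 + 0.424Q → Q* = 53.4551, P* = 116.905.
With the tax, the buyer price exceeds the seller price by 19: (158.6 − 0.78Q) − (94.24 + 0.424Q) = 19 → Q' = 37.6744.
Tax revenue = 19 × 37.6744 = 715.81.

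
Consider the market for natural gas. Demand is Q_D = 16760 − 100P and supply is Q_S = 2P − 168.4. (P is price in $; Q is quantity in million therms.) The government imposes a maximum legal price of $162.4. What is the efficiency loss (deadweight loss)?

In inverse form: demand P = 167.6 − 0.01Q, supply P = 84.2 + 0.5Q.
Competitive equilibrium: 167.6 − 0.01Q = 84.2 + 0.5Q → Q* = 163.5294, P* = 165.9647.
At the ceiling P = 162.4, quantity supplied = (162.4 − 84.2)/0.5 = 156.4.
Willingness to pay at Q' = 156.4: 167.6 − 0.01·156.4 = 166.036.
ΔQ = 163.5294 − 156.4 = 7.1294; wedge = 166.036 − 162.4 = 3.636.
DWL = ½ × 7.1294 × 3.636 = $12.96 million.

$12.96 million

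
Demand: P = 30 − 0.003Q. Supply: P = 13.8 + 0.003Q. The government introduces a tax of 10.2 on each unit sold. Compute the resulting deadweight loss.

8670

Competitive equilibrium: 30 − 0.003Q = 13.8 + 0.003Q → Q* = 2700, P* = 21.9.
With the tax, the buyer price exceeds the seller price by 10.2: (30 − 0.003Q) − (13.8 + 0.003Q) = 10.2 → Q' = 1000.
ΔQ = 2700 − 1000 = 1700; the wedge equals the tax, 10.2.
Deadweight loss = ½ × 1700 × 10.2 = 8670.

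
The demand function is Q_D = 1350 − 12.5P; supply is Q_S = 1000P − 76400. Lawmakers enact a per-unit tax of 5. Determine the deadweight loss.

In inverse form: demand P = 108 − 0.08Q, supply P = 76.4 + 0.001Q.
Competitive equilibrium: 108 − 0.08Q = 76.4 + 0.001Q → Q* = 390.1235, P* = 76.7901.
With the tax, the buyer price exceeds the seller price by 5: (108 − 0.08Q) − (76.4 + 0.001Q) = 5 → Q' = 328.3951.
ΔQ = 390.1235 − 328.3951 = 61.7284; the wedge equals the tax, 5.
Welfare loss = ½ × 61.7284 × 5 = 154.32.

154.32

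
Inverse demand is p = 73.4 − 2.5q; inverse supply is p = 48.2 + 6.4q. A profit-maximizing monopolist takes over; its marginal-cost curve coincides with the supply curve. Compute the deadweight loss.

1.72

Competitive equilibrium: 73.4 − 2.5q = 48.2 + 6.4q → q* = 2.8315, p* = 66.3213.
Marginal revenue: MR = 73.4 − 5q. Set MR = MC: 73.4 − 5q = 48.2 + 6.4q → q_m = 2.2105.
Price p_m = 73.4 − 2.5·2.2105 = 67.8738; MC(q_m) = 48.2 + 6.4·2.2105 = 62.3472.
Competitive q* = 2.8315, so Δq = 0.621; wedge = 67.8738 − 62.3472 = 5.5266.
DWL = ½ × 0.621 × 5.5266 = 1.72.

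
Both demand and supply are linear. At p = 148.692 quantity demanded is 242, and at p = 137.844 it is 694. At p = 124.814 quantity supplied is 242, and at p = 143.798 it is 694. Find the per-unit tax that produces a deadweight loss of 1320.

Demand slope = (137.844 − 148.692)/(694 − 242) = −0.024, so p = 154.5 − 0.024q.
Supply slope = (143.798 − 124.814)/(694 − 242) = 0.042, so p = 114.65 + 0.042q.
Competitive equilibrium: 154.5 − 0.024q = 114.65 + 0.042q → q* = 603.7879, p* = 140.0091.
A tax t gives Δq = t/0.066 and wedge t, so DWL = t²/0.132.
t²/0.132 = 1320 → t² = 174.24 → t = 13.2.

13.2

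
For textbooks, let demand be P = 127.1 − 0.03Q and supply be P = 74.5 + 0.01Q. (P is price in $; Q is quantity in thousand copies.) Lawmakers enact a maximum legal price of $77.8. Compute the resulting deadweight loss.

$19404.50 thousand

Competitive equilibrium: 127.1 − 0.03Q = 74.5 + 0.01Q → Q* = 1315, P* = 87.65.
At the ceiling P = 77.8, quantity supplied = (77.8 − 74.5)/0.01 = 330.
Willingness to pay at Q' = 330: 127.1 − 0.03·330 = 117.2.
ΔQ = 1315 − 330 = 985; wedge = 117.2 − 77.8 = 39.4.
DWL = ½ × 985 × 39.4 = $19404.50 thousand.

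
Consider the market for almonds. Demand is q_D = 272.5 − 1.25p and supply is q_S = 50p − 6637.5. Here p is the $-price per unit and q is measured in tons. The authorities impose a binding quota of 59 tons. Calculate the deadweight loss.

In inverse form: demand p = 218 − 0.8q, supply p = 132.75 + 0.02q.
Competitive equilibrium: 218 − 0.8q = 132.75 + 0.02q → q* = 103.9634, p* = 134.8293.
At q = 59: demand price = 218 − 0.8·59 = 170.8; supply price = 132.75 + 0.02·59 = 133.93.
Δq = 103.9634 − 59 = 44.9634; wedge = 170.8 − 133.93 = 36.87.
Welfare loss = ½ × 44.9634 × 36.87 = $828.90.

$828.90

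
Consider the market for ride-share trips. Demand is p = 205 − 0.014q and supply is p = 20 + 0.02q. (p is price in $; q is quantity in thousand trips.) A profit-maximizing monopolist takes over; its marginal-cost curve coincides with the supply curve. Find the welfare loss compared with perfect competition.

Competitive equilibrium: 205 − 0.014q = 20 + 0.02q → q* = 5441.176471, p* = 128.823529.
Marginal revenue: MR = 205 − 0.028q. Set MR = MC: 205 − 0.028q = 20 + 0.02q → q_m = 3854.166667.
Price p_m = 205 − 0.014·3854.166667 = 151.041667; MC(q_m) = 20 + 0.02·3854.166667 = 97.083333.
Competitive q* = 5441.176471, so Δq = 1587.009804; wedge = 151.041667 − 97.083333 = 53.958334.
The triangle = ½ × 1587.009804 × 53.958334 = $42816.20 thousand.

$42816.20 thousand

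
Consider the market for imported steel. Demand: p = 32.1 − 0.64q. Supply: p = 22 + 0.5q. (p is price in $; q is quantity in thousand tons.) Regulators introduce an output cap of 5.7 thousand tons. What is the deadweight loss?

$5.69 thousand

Competitive equilibrium: 32.1 − 0.64q = 22 + 0.5q → q* = 8.8596, p* = 26.4298.
At q = 5.7: demand price = 32.1 − 0.64·5.7 = 28.452; supply price = 22 + 0.5·5.7 = 24.85.
Δq = 8.8596 − 5.7 = 3.1596; wedge = 28.452 − 24.85 = 3.602.
The triangle = ½ × 3.1596 × 3.602 = $5.69 thousand.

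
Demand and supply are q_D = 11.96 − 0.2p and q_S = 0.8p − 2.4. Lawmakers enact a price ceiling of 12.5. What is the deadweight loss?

6.92

In inverse form: demand p = 59.8 − 5q, supply p = 3 + 1.25q.
Competitive equilibrium: 59.8 − 5q = 3 + 1.25q → q* = 9.088, p* = 14.36.
At the ceiling p = 12.5, quantity supplied = (12.5 − 3)/1.25 = 7.6.
Willingness to pay at q' = 7.6: 59.8 − 5·7.6 = 21.8.
Δq = 9.088 − 7.6 = 1.488; wedge = 21.8 − 12.5 = 9.3.
The triangle = ½ × 1.488 × 9.3 = 6.92.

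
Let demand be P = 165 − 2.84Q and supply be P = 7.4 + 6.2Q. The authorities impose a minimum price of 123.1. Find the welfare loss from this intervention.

Competitive equilibrium: 165 − 2.84Q = 7.4 + 6.2Q → Q* = 17.4336, P* = 115.4885.
At the floor P = 123.1, quantity demanded = (165 − 123.1)/2.84 = 14.7535.
Sellers' marginal cost at Q' = 14.7535: 7.4 + 6.2·14.7535 = 98.8717.
ΔQ = 17.4336 − 14.7535 = 2.6801; wedge = 123.1 − 98.8717 = 24.2283.
Welfare loss = ½ × 2.6801 × 24.2283 = 32.47.

32.47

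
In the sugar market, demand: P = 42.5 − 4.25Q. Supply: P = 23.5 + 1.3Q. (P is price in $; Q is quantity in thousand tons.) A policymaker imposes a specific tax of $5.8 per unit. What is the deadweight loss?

Competitive equilibrium: 42.5 − 4.25Q = 23.5 + 1.3Q → Q* = 3.4234, P* = 27.9505.
With the tax, the buyer price exceeds the seller price by 5.8: (42.5 − 4.25Q) − (23.5 + 1.3Q) = 5.8 → Q' = 2.3784.
ΔQ = 3.4234 − 2.3784 = 1.045; the wedge equals the tax, 5.8.
Welfare loss = ½ × 1.045 × 5.8 = $3.03 thousand.

$3.03 thousand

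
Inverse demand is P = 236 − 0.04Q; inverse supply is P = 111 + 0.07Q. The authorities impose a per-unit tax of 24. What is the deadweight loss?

Competitive equilibrium: 236 − 0.04Q = 111 + 0.07Q → Q* = 1136.3636, P* = 190.5455.
With the tax, the buyer price exceeds the seller price by 24: (236 − 0.04Q) − (111 + 0.07Q) = 24 → Q' = 918.1818.
ΔQ = 1136.3636 − 918.1818 = 218.1818; the wedge equals the tax, 24.
The triangle = ½ × 218.1818 × 24 = 2618.18.

2618.18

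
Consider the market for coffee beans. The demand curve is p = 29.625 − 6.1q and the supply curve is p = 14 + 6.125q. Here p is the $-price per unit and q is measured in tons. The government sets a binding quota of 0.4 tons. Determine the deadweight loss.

$4.71

Competitive equilibrium: 29.625 − 6.1q = 14 + 6.125q → q* = 1.2781, p* = 21.8285.
At q = 0.4: demand price = 29.625 − 6.1·0.4 = 27.185; supply price = 14 + 6.125·0.4 = 16.45.
Δq = 1.2781 − 0.4 = 0.8781; wedge = 27.185 − 16.45 = 10.735.
Welfare loss = ½ × 0.8781 × 10.735 = $4.71.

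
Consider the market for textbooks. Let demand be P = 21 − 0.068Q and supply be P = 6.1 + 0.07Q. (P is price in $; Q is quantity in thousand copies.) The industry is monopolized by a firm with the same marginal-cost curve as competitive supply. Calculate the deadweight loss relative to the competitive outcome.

Competitive equilibrium: 21 − 0.068Q = 6.1 + 0.07Q → Q* = 107.971, P* = 13.658.
Marginal revenue: MR = 21 − 0.136Q. Set MR = MC: 21 − 0.136Q = 6.1 + 0.07Q → Q_m = 72.3301.
Price P_m = 21 − 0.068·72.3301 = 16.0816; MC(Q_m) = 6.1 + 0.07·72.3301 = 11.1631.
Competitive Q* = 107.971, so ΔQ = 35.6409; wedge = 16.0816 − 11.1631 = 4.9185.
The triangle = ½ × 35.6409 × 4.9185 = $87.65 thousand.

$87.65 thousand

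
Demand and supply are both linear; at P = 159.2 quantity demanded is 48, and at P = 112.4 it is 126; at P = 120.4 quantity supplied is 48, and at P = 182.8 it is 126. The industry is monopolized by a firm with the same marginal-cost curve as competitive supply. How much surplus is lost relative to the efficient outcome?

361.16

Demand slope = (112.4 − 159.2)/(126 − 48) = −0.6, so P = 188 − 0.6Q.
Supply slope = (182.8 − 120.4)/(126 − 48) = 0.8, so P = 82 + 0.8Q.
Competitive equilibrium: 188 − 0.6Q = 82 + 0.8Q → Q* = 75.7143, P* = 142.5714.
Marginal revenue: MR = 188 − 1.2Q. Set MR = MC: 188 − 1.2Q = 82 + 0.8Q → Q_m = 53.
Price P_m = 188 − 0.6·53 = 156.2; MC(Q_m) = 82 + 0.8·53 = 124.4.
Competitive Q* = 75.7143, so ΔQ = 22.7143; wedge = 156.2 − 124.4 = 31.8.
The triangle = ½ × 22.7143 × 31.8 = 361.16.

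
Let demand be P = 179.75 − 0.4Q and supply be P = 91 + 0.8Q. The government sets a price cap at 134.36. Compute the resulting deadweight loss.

Competitive equilibrium: 179.75 − 0.4Q = 91 + 0.8Q → Q* = 73.95833, P* = 150.16667.
At the ceiling P = 134.36, quantity supplied = (134.36 − 91)/0.8 = 54.2.
Willingness to pay at Q' = 54.2: 179.75 − 0.4·54.2 = 158.07.
ΔQ = 73.95833 − 54.2 = 19.75833; wedge = 158.07 − 134.36 = 23.71.
The triangle = ½ × 19.75833 × 23.71 = 234.24.

234.24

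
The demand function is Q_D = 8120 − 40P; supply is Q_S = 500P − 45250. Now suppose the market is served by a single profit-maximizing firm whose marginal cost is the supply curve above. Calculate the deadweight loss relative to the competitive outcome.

54173.22

In inverse form: demand P = 203 − 0.025Q, supply P = 90.5 + 0.002Q.
Competitive equilibrium: 203 − 0.025Q = 90.5 + 0.002Q → Q* = 4166.66667, P* = 98.83333.
Marginal revenue: MR = 203 − 0.05Q. Set MR = MC: 203 − 0.05Q = 90.5 + 0.002Q → Q_m = 2163.46154.
Price P_m = 203 − 0.025·2163.46154 = 148.91346; MC(Q_m) = 90.5 + 0.002·2163.46154 = 94.82692.
Competitive Q* = 4166.66667, so ΔQ = 2003.20513; wedge = 148.91346 − 94.82692 = 54.08654.
The triangle = ½ × 2003.20513 × 54.08654 = 54173.22.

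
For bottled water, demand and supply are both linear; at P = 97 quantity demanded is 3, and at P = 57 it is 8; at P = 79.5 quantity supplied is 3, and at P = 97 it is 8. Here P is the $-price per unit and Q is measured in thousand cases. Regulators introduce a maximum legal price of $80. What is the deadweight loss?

$10.93 thousand

Demand slope = (57 − 97)/(8 − 3) = −8, so P = 121 − 8Q.
Supply slope = (97 − 79.5)/(8 − 3) = 3.5, so P = 69 + 3.5Q.
Competitive equilibrium: 121 − 8Q = 69 + 3.5Q → Q* = 4.5217, P* = 84.8261.
At the ceiling P = 80, quantity supplied = (80 − 69)/3.5 = 3.1429.
Willingness to pay at Q' = 3.1429: 121 − 8·3.1429 = 95.8568.
ΔQ = 4.5217 − 3.1429 = 1.3788; wedge = 95.8568 − 80 = 15.8568.
DWL = ½ × 1.3788 × 15.8568 = $10.93 thousand.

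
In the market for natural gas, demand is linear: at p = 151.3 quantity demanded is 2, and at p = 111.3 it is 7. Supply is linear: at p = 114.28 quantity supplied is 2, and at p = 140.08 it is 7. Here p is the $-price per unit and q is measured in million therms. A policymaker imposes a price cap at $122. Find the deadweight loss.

$11.41 million

Demand slope = (111.3 − 151.3)/(7 − 2) = −8, so p = 167.3 − 8q.
Supply slope = (140.08 − 114.28)/(7 − 2) = 5.16, so p = 103.96 + 5.16q.
Competitive equilibrium: 167.3 − 8q = 103.96 + 5.16q → q* = 4.8131, p* = 128.7954.
At the ceiling p = 122, quantity supplied = (122 − 103.96)/5.16 = 3.4961.
Willingness to pay at q' = 3.4961: 167.3 − 8·3.4961 = 139.3312.
Δq = 4.8131 − 3.4961 = 1.317; wedge = 139.3312 − 122 = 17.3312.
Deadweight loss = ½ × 1.317 × 17.3312 = $11.41 million.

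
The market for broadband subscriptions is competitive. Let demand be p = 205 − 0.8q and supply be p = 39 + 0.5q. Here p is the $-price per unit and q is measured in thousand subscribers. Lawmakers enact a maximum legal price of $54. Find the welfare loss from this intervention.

Competitive equilibrium: 205 − 0.8q = 39 + 0.5q → q* = 127.6923, p* = 102.8462.
At the ceiling p = 54, quantity supplied = (54 − 39)/0.5 = 30.
Willingness to pay at q' = 30: 205 − 0.8·30 = 181.
Δq = 127.6923 − 30 = 97.6923; wedge = 181 − 54 = 127.
DWL = ½ × 97.6923 × 127 = $6203.46 thousand.

$6203.46 thousand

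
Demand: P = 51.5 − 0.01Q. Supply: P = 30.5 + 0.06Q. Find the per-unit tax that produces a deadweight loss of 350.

Competitive equilibrium: 51.5 − 0.01Q = 30.5 + 0.06Q → Q* = 300, P* = 48.5.
A tax t gives ΔQ = t/0.07 and wedge t, so DWL = t²/0.14.
t²/0.14 = 350 → t² = 49 → t = 7.

7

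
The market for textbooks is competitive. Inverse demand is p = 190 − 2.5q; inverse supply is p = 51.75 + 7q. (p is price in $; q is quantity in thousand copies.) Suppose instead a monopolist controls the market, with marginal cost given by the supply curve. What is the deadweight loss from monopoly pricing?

Competitive equilibrium: 190 − 2.5q = 51.75 + 7q → q* = 14.5526, p* = 153.6184.
Marginal revenue: MR = 190 − 5q. Set MR = MC: 190 − 5q = 51.75 + 7q → q_m = 11.5208.
Price p_m = 190 − 2.5·11.5208 = 161.198; MC(q_m) = 51.75 + 7·11.5208 = 132.3956.
Competitive q* = 14.5526, so Δq = 3.0318; wedge = 161.198 − 132.3956 = 28.8024.
DWL = ½ × 3.0318 × 28.8024 = $43.66 thousand.

$43.66 thousand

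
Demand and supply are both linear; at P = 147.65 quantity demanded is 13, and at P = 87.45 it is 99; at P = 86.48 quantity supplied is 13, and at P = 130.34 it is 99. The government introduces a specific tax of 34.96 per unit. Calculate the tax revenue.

1211.75

Demand slope = (87.45 − 147.65)/(99 − 13) = −0.7, so P = 156.75 − 0.7Q.
Supply slope = (130.34 − 86.48)/(99 − 13) = 0.51, so P = 79.85 + 0.51Q.
Competitive equilibrium: 156.75 − 0.7Q = 79.85 + 0.51Q → Q* = 63.55372, P* = 112.2624.
With the tax, the buyer price exceeds the seller price by 34.96: (156.75 − 0.7Q) − (79.85 + 0.51Q) = 34.96 → Q' = 34.66116.
Tax revenue = 34.96 × 34.66116 = 1211.75.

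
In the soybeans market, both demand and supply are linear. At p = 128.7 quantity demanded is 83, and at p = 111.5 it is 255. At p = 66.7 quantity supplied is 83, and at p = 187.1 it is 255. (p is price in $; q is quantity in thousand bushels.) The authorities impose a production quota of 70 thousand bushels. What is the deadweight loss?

Demand slope = (111.5 − 128.7)/(255 − 83) = −0.1, so p = 137 − 0.1q.
Supply slope = (187.1 − 66.7)/(255 − 83) = 0.7, so p = 8.6 + 0.7q.
Competitive equilibrium: 137 − 0.1q = 8.6 + 0.7q → q* = 160.5, p* = 120.95.
At q = 70: demand price = 137 − 0.1·70 = 130; supply price = 8.6 + 0.7·70 = 57.6.
Δq = 160.5 − 70 = 90.5; wedge = 130 − 57.6 = 72.4.
DWL = ½ × 90.5 × 72.4 = $3276.10 thousand.

$3276.10 thousand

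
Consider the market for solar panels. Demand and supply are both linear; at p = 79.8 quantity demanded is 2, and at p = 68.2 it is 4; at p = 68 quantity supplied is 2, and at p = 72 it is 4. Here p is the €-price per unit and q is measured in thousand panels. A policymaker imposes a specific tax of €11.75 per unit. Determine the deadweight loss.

€8.85 thousand

Demand slope = (68.2 − 79.8)/(4 − 2) = −5.8, so p = 91.4 − 5.8q.
Supply slope = (72 − 68)/(4 − 2) = 2, so p = 64 + 2q.
Competitive equilibrium: 91.4 − 5.8q = 64 + 2q → q* = 3.5128, p* = 71.0256.
With the tax, the buyer price exceeds the seller price by 11.75: (91.4 − 5.8q) − (64 + 2q) = 11.75 → q' = 2.0064.
Δq = 3.5128 − 2.0064 = 1.5064; the wedge equals the tax, 11.75.
DWL = ½ × 1.5064 × 11.75 = €8.85 thousand.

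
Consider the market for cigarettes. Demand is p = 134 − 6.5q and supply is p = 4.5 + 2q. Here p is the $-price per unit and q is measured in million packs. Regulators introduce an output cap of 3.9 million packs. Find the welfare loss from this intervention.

Competitive equilibrium: 134 − 6.5q = 4.5 + 2q → q* = 15.2353, p* = 34.9706.
At q = 3.9: demand price = 134 − 6.5·3.9 = 108.65; supply price = 4.5 + 2·3.9 = 12.3.
Δq = 15.2353 − 3.9 = 11.3353; wedge = 108.65 − 12.3 = 96.35.
The triangle = ½ × 11.3353 × 96.35 = $546.08 million.

$546.08 million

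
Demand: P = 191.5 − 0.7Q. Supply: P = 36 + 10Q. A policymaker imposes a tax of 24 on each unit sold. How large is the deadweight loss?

Competitive equilibrium: 191.5 − 0.7Q = 36 + 10Q → Q* = 14.5327, P* = 181.3271.
With the tax, the buyer price exceeds the seller price by 24: (191.5 − 0.7Q) − (36 + 10Q) = 24 → Q' = 12.2897.
ΔQ = 14.5327 − 12.2897 = 2.243; the wedge equals the tax, 24.
Welfare loss = ½ × 2.243 × 24 = 26.92.

26.92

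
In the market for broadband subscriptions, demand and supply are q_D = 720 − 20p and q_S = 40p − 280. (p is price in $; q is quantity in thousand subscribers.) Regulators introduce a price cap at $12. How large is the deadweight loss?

$1306.67 thousand

In inverse form: demand p = 36 − 0.05q, supply p = 7 + 0.025q.
Competitive equilibrium: 36 − 0.05q = 7 + 0.025q → q* = 386.6667, p* = 16.6667.
At the ceiling p = 12, quantity supplied = (12 − 7)/0.025 = 200.
Willingness to pay at q' = 200: 36 − 0.05·200 = 26.
Δq = 386.6667 − 200 = 186.6667; wedge = 26 − 12 = 14.
Welfare loss = ½ × 186.6667 × 14 = $1306.67 thousand.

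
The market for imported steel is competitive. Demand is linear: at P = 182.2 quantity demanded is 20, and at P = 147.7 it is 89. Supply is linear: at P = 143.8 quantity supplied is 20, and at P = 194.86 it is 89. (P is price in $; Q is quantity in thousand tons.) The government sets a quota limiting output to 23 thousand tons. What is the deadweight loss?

Demand slope = (147.7 − 182.2)/(89 − 20) = −0.5, so P = 192.2 − 0.5Q.
Supply slope = (194.86 − 143.8)/(89 − 20) = 0.74, so P = 129 + 0.74Q.
Competitive equilibrium: 192.2 − 0.5Q = 129 + 0.74Q → Q* = 50.9677, P* = 166.7161.
At Q = 23: demand price = 192.2 − 0.5·23 = 180.7; supply price = 129 + 0.74·23 = 146.02.
ΔQ = 50.9677 − 23 = 27.9677; wedge = 180.7 − 146.02 = 34.68.
The triangle = ½ × 27.9677 × 34.68 = $484.96 thousand.

$484.96 thousand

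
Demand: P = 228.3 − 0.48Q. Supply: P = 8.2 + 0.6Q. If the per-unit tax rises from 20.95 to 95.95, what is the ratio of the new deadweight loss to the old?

20.976

Competitive equilibrium: 228.3 − 0.48Q = 8.2 + 0.6Q → Q* = 203.7963, P* = 130.4778.
For a per-unit tax t: ΔQ = t/1.08, so DWL = ½·t·(t/1.08) = t²/2.16.
At t = 20.95: DWL = 203.196. At t = 95.95: DWL = 4262.223.
Ratio = (95.95/20.95)² = 20.976.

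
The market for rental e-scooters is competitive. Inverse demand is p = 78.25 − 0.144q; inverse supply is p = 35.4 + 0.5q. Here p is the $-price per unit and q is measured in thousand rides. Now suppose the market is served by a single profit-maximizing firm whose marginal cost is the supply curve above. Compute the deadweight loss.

Competitive equilibrium: 78.25 − 0.144q = 35.4 + 0.5q → q* = 66.5373, p* = 68.6686.
Marginal revenue: MR = 78.25 − 0.288q. Set MR = MC: 78.25 − 0.288q = 35.4 + 0.5q → q_m = 54.3782.
Price p_m = 78.25 − 0.144·54.3782 = 70.4195; MC(q_m) = 35.4 + 0.5·54.3782 = 62.5891.
Competitive q* = 66.5373, so Δq = 12.1591; wedge = 70.4195 − 62.5891 = 7.8304.
Welfare loss = ½ × 12.1591 × 7.8304 = $47.61 thousand.

$47.61 thousand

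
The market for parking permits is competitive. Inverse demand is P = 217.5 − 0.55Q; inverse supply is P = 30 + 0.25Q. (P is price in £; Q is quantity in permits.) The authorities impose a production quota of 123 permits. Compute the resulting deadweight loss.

£4961.76

Competitive equilibrium: 217.5 − 0.55Q = 30 + 0.25Q → Q* = 234.375, P* = 88.5938.
At Q = 123: demand price = 217.5 − 0.55·123 = 149.85; supply price = 30 + 0.25·123 = 60.75.
ΔQ = 234.375 − 123 = 111.375; wedge = 149.85 − 60.75 = 89.1.
The triangle = ½ × 111.375 × 89.1 = £4961.76.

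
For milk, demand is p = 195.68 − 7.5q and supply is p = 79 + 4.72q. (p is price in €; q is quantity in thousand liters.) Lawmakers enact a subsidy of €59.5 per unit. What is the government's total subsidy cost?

€857.83 thousand

Competitive equilibrium: 195.68 − 7.5q = 79 + 4.72q → q* = 9.5483, p* = 124.0679.
The subsidy lowers effective supply by 59.5: p = 19.5 + 4.72q.
New quantity: 195.68 − 7.5q = 19.5 + 4.72q → q' = 14.4173.
Total subsidy cost = 59.5 × 14.4173 = €857.83 thousand.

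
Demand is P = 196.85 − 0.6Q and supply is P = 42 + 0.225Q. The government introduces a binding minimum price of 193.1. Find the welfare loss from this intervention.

13580.74

Competitive equilibrium: 196.85 − 0.6Q = 42 + 0.225Q → Q* = 187.697, P* = 84.2318.
At the floor P = 193.1, quantity demanded = (196.85 − 193.1)/0.6 = 6.25.
Sellers' marginal cost at Q' = 6.25: 42 + 0.225·6.25 = 43.4063.
ΔQ = 187.697 − 6.25 = 181.447; wedge = 193.1 − 43.4063 = 149.6937.
The triangle = ½ × 181.447 × 149.6937 = 13580.74.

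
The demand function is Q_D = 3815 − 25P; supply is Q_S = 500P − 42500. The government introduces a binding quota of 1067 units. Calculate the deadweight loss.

In inverse form: demand P = 152.6 − 0.04Q, supply P = 85 + 0.002Q.
Competitive equilibrium: 152.6 − 0.04Q = 85 + 0.002Q → Q* = 1609.5238, P* = 88.219.
At Q = 1067: demand price = 152.6 − 0.04·1067 = 109.92; supply price = 85 + 0.002·1067 = 87.134.
ΔQ = 1609.5238 − 1067 = 542.5238; wedge = 109.92 − 87.134 = 22.786.
The triangle = ½ × 542.5238 × 22.786 = 6180.97.

6180.97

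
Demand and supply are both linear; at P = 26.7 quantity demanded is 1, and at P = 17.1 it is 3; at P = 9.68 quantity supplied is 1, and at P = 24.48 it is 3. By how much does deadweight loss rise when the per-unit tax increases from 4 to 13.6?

Demand slope = (17.1 − 26.7)/(3 − 1) = −4.8, so P = 31.5 − 4.8Q.
Supply slope = (24.48 − 9.68)/(3 − 1) = 7.4, so P = 2.28 + 7.4Q.
Competitive equilibrium: 31.5 − 4.8Q = 2.28 + 7.4Q → Q* = 2.3951, P* = 20.0036.
For a per-unit tax t: ΔQ = t/12.2, so DWL = ½·t·(t/12.2) = t²/24.4.
At t = 4: DWL = 0.656. At t = 13.6: DWL = 7.58.
Increase = 7.58 − 0.656 = 6.92.

6.92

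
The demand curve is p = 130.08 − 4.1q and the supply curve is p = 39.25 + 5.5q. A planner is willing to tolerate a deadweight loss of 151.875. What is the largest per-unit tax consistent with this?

54

Competitive equilibrium: 130.08 − 4.1q = 39.25 + 5.5q → q* = 9.4615, p* = 91.288.
A tax t gives Δq = t/9.6 and wedge t, so DWL = t²/19.2.
t²/19.2 = 151.875 → t² = 2916 → t = 54.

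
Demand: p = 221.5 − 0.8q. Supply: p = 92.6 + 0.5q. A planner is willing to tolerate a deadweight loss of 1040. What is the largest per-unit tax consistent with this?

Competitive equilibrium: 221.5 − 0.8q = 92.6 + 0.5q → q* = 99.1538, p* = 142.1769.
A tax t gives Δq = t/1.3 and wedge t, so DWL = t²/2.6.
t²/2.6 = 1040 → t² = 2704 → t = 52.

52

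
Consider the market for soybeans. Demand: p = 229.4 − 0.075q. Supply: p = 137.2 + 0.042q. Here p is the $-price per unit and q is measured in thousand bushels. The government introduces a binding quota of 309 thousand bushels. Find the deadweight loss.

Competitive equilibrium: 229.4 − 0.075q = 137.2 + 0.042q → q* = 788.0342, p* = 170.2974.
At q = 309: demand price = 229.4 − 0.075·309 = 206.225; supply price = 137.2 + 0.042·309 = 150.178.
Δq = 788.0342 − 309 = 479.0342; wedge = 206.225 − 150.178 = 56.047.
Welfare loss = ½ × 479.0342 × 56.047 = $13424.21 thousand.

$13424.21 thousand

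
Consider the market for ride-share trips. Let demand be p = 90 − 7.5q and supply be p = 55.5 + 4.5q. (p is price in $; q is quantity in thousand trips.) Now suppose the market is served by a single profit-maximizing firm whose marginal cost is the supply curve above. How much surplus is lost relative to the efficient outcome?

Competitive equilibrium: 90 − 7.5q = 55.5 + 4.5q → q* = 2.875, p* = 68.4375.
Marginal revenue: MR = 90 − 15q. Set MR = MC: 90 − 15q = 55.5 + 4.5q → q_m = 1.7692.
Price p_m = 90 − 7.5·1.7692 = 76.731; MC(q_m) = 55.5 + 4.5·1.7692 = 63.4614.
Competitive q* = 2.875, so Δq = 1.1058; wedge = 76.731 − 63.4614 = 13.2696.
DWL = ½ × 1.1058 × 13.2696 = $7.34 thousand.

$7.34 thousand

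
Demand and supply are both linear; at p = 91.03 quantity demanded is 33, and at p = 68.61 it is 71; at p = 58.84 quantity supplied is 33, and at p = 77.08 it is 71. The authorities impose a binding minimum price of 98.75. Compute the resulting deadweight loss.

Demand slope = (68.61 − 91.03)/(71 − 33) = −0.59, so p = 110.5 − 0.59q.
Supply slope = (77.08 − 58.84)/(71 − 33) = 0.48, so p = 43 + 0.48q.
Competitive equilibrium: 110.5 − 0.59q = 43 + 0.48q → q* = 63.0841, p* = 73.2804.
At the floor p = 98.75, quantity demanded = (110.5 − 98.75)/0.59 = 19.9153.
Sellers' marginal cost at q' = 19.9153: 43 + 0.48·19.9153 = 52.5593.
Δq = 63.0841 − 19.9153 = 43.1688; wedge = 98.75 − 52.5593 = 46.1907.
The triangle = ½ × 43.1688 × 46.1907 = 997.

997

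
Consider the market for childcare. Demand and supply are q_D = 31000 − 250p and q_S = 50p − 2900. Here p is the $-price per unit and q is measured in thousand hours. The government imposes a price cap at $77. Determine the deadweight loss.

In inverse form: demand p = 124 − 0.004q, supply p = 58 + 0.02q.
Competitive equilibrium: 124 − 0.004q = 58 + 0.02q → q* = 2750, p* = 113.
At the ceiling p = 77, quantity supplied = (77 − 58)/0.02 = 950.
Willingness to pay at q' = 950: 124 − 0.004·950 = 120.2.
Δq = 2750 − 950 = 1800; wedge = 120.2 − 77 = 43.2.
DWL = ½ × 1800 × 43.2 = $38880 thousand.

$38880 thousand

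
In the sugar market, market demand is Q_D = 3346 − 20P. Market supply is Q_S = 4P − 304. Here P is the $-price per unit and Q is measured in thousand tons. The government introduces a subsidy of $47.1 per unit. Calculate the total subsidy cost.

In inverse form: demand P = 167.3 − 0.05Q, supply P = 76 + 0.25Q.
Competitive equilibrium: 167.3 − 0.05Q = 76 + 0.25Q → Q* = 304.3333, P* = 152.0833.
The subsidy lowers effective supply by 47.1: P = 28.9 + 0.25Q.
New quantity: 167.3 − 0.05Q = 28.9 + 0.25Q → Q' = 461.3333.
Total subsidy cost = 47.1 × 461.3333 = $21728.80 thousand.

$21728.80 thousand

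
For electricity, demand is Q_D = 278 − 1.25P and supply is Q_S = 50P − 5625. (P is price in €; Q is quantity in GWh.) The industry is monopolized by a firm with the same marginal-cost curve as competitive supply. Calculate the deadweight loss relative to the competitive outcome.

€1795.98

In inverse form: demand P = 222.4 − 0.8Q, supply P = 112.5 + 0.02Q.
Competitive equilibrium: 222.4 − 0.8Q = 112.5 + 0.02Q → Q* = 134.0244, P* = 115.1805.
Marginal revenue: MR = 222.4 − 1.6Q. Set MR = MC: 222.4 − 1.6Q = 112.5 + 0.02Q → Q_m = 67.8395.
Price P_m = 222.4 − 0.8·67.8395 = 168.1284; MC(Q_m) = 112.5 + 0.02·67.8395 = 113.8568.
Competitive Q* = 134.0244, so ΔQ = 66.1849; wedge = 168.1284 − 113.8568 = 54.2716.
Deadweight loss = ½ × 66.1849 × 54.2716 = €1795.98.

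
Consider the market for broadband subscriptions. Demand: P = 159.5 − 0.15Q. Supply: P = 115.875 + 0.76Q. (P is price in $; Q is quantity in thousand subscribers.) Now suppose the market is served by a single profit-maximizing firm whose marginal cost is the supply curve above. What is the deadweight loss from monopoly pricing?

Competitive equilibrium: 159.5 − 0.15Q = 115.875 + 0.76Q → Q* = 47.9396, P* = 152.3091.
Marginal revenue: MR = 159.5 − 0.3Q. Set MR = MC: 159.5 − 0.3Q = 115.875 + 0.76Q → Q_m = 41.1557.
Price P_m = 159.5 − 0.15·41.1557 = 153.3266; MC(Q_m) = 115.875 + 0.76·41.1557 = 147.1533.
Competitive Q* = 47.9396, so ΔQ = 6.7839; wedge = 153.3266 − 147.1533 = 6.1733.
The triangle = ½ × 6.7839 × 6.1733 = $20.94 thousand.

$20.94 thousand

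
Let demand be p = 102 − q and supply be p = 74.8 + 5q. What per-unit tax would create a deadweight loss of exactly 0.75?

3

Competitive equilibrium: 102 − q = 74.8 + 5q → q* = 4.5333, p* = 97.4667.
A tax t gives Δq = t/6 and wedge t, so DWL = t²/12.
t²/12 = 0.75 → t² = 9 → t = 3.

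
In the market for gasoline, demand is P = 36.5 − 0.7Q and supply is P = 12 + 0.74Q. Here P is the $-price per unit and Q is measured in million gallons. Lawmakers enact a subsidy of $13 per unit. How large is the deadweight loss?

$58.68 million

Competitive equilibrium: 36.5 − 0.7Q = 12 + 0.74Q → Q* = 17.0139, P* = 24.5903.
The subsidy lowers effective supply by 13: P = 0.74Q − 1.
New quantity: 36.5 − 0.7Q = 0.74Q − 1 → Q' = 26.0417.
Overproduction ΔQ = 26.0417 − 17.0139 = 9.0278; wedge = subsidy = 13.
DWL = ½ × 9.0278 × 13 = $58.68 million.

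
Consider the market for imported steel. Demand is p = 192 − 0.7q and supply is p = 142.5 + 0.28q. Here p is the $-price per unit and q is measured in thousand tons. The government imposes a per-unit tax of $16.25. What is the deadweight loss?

Competitive equilibrium: 192 − 0.7q = 142.5 + 0.28q → q* = 50.5102, p* = 156.6429.
With the tax, the buyer price exceeds the seller price by 16.25: (192 − 0.7q) − (142.5 + 0.28q) = 16.25 → q' = 33.9286.
Δq = 50.5102 − 33.9286 = 16.5816; the wedge equals the tax, 16.25.
Welfare loss = ½ × 16.5816 × 16.25 = $134.73 thousand.

$134.73 thousand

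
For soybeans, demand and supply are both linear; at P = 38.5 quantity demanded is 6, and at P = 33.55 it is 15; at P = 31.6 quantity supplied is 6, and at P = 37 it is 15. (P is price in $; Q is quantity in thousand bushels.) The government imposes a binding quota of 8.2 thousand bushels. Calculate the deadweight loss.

Demand slope = (33.55 − 38.5)/(15 − 6) = −0.55, so P = 41.8 − 0.55Q.
Supply slope = (37 − 31.6)/(15 − 6) = 0.6, so P = 28 + 0.6Q.
Competitive equilibrium: 41.8 − 0.55Q = 28 + 0.6Q → Q* = 12, P* = 35.2.
At Q = 8.2: demand price = 41.8 − 0.55·8.2 = 37.29; supply price = 28 + 0.6·8.2 = 32.92.
ΔQ = 12 − 8.2 = 3.8; wedge = 37.29 − 32.92 = 4.37.
The triangle = ½ × 3.8 × 4.37 = $8.303 thousand.

$8.303 thousand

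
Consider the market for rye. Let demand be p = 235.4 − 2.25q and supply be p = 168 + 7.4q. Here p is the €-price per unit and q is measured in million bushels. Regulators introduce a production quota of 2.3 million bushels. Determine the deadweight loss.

€105.88 million

Competitive equilibrium: 235.4 − 2.25q = 168 + 7.4q → q* = 6.9845, p* = 219.685.
At q = 2.3: demand price = 235.4 − 2.25·2.3 = 230.225; supply price = 168 + 7.4·2.3 = 185.02.
Δq = 6.9845 − 2.3 = 4.6845; wedge = 230.225 − 185.02 = 45.205.
DWL = ½ × 4.6845 × 45.205 = €105.88 million.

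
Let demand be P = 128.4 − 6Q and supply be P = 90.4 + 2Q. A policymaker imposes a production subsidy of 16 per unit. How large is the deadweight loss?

16

Competitive equilibrium: 128.4 − 6Q = 90.4 + 2Q → Q* = 4.75, P* = 99.9.
The subsidy lowers effective supply by 16: P = 74.4 + 2Q.
New quantity: 128.4 − 6Q = 74.4 + 2Q → Q' = 6.75.
Overproduction ΔQ = 6.75 − 4.75 = 2; wedge = subsidy = 16.
DWL = ½ × 2 × 16 = 16.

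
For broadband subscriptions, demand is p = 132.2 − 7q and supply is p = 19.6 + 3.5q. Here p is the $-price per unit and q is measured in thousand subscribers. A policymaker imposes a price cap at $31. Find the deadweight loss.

Competitive equilibrium: 132.2 − 7q = 19.6 + 3.5q → q* = 10.72381, p* = 57.13333.
At the ceiling p = 31, quantity supplied = (31 − 19.6)/3.5 = 3.25714.
Willingness to pay at q' = 3.25714: 132.2 − 7·3.25714 = 109.40002.
Δq = 10.72381 − 3.25714 = 7.46667; wedge = 109.40002 − 31 = 78.40002.
Welfare loss = ½ × 7.46667 × 78.40002 = $292.69 thousand.

$292.69 thousand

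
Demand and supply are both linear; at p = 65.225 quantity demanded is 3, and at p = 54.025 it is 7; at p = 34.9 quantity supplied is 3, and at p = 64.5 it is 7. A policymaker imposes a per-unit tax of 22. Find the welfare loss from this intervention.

23.73

Demand slope = (54.025 − 65.225)/(7 − 3) = −2.8, so p = 73.625 − 2.8q.
Supply slope = (64.5 − 34.9)/(7 − 3) = 7.4, so p = 12.7 + 7.4q.
Competitive equilibrium: 73.625 − 2.8q = 12.7 + 7.4q → q* = 5.97304, p* = 56.90049.
With the tax, the buyer price exceeds the seller price by 22: (73.625 − 2.8q) − (12.7 + 7.4q) = 22 → q' = 3.81618.
Δq = 5.97304 − 3.81618 = 2.15686; the wedge equals the tax, 22.
The triangle = ½ × 2.15686 × 22 = 23.73.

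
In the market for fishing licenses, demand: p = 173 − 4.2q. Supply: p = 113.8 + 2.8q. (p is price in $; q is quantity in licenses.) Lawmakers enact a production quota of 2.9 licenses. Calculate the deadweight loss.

$108.09

Competitive equilibrium: 173 − 4.2q = 113.8 + 2.8q → q* = 8.4571, p* = 137.48.
At q = 2.9: demand price = 173 − 4.2·2.9 = 160.82; supply price = 113.8 + 2.8·2.9 = 121.92.
Δq = 8.4571 − 2.9 = 5.5571; wedge = 160.82 − 121.92 = 38.9.
Deadweight loss = ½ × 5.5571 × 38.9 = $108.09.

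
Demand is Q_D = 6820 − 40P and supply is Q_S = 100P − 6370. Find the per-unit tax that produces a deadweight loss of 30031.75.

In inverse form: demand P = 170.5 − 0.025Q, supply P = 63.7 + 0.01Q.
Competitive equilibrium: 170.5 − 0.025Q = 63.7 + 0.01Q → Q* = 3051.4286, P* = 94.2143.
A tax t gives ΔQ = t/0.035 and wedge t, so DWL = t²/0.07.
t²/0.07 = 30031.75 → t² = 2102.2225 → t = 45.85.

45.85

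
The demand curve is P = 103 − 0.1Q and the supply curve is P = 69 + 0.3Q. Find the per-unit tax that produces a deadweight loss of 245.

14

Competitive equilibrium: 103 − 0.1Q = 69 + 0.3Q → Q* = 85, P* = 94.5.
A tax t gives ΔQ = t/0.4 and wedge t, so DWL = t²/0.8.
t²/0.8 = 245 → t² = 196 → t = 14.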